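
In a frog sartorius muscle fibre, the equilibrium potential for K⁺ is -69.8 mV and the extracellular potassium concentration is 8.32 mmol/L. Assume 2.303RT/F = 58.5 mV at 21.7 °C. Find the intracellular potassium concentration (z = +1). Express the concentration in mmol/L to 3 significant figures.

130 mmol/L

Nernst: E = (58.5/1) · log₁₀([out]/[in]), so log₁₀([out]/[in]) = -69.8 × 1 / 58.5 = -1.1932.
[out]/[in] = 10^(-1.1932) = 0.0641.
[in] = 8.32 / 0.0641 = 129.8 mmol/L.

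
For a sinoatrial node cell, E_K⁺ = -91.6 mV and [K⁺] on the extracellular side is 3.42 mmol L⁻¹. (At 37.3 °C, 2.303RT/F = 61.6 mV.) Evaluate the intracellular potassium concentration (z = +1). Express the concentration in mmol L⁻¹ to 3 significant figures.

105 mmol L⁻¹

Nernst: E = (61.6/1) · log₁₀([out]/[in]), so log₁₀([out]/[in]) = -91.6 × 1 / 61.6 = -1.4870.
[out]/[in] = 10^(-1.4870) = 0.03258.
[in] = 3.42 / 0.03258 = 105 mmol L⁻¹.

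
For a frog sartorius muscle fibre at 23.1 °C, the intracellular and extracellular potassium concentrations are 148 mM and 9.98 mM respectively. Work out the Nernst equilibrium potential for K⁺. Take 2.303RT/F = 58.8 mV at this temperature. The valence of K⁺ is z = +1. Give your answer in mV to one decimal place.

E = (58.8/z) · log₁₀([K⁺]_out/[K⁺]_in) with z = +1.
= (58.8/1) · log₁₀(9.98/148) = 58.80 · log₁₀(0.06743)
= 58.80 · (-1.1711) = -68.86 mV

-68.9 mV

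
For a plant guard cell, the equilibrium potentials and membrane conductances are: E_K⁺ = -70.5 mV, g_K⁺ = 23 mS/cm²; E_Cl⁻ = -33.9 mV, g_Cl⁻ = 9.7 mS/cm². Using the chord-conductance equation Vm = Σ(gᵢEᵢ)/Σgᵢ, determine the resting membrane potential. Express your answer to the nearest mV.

Σ gᵢEᵢ = 23·(-70.5) + 9.7·(-33.9) = -1950.33
Σ gᵢ = 23 + 9.7 = 32.7
Vm = -1950.33 / 32.7 = -59.64 mV

-60 mV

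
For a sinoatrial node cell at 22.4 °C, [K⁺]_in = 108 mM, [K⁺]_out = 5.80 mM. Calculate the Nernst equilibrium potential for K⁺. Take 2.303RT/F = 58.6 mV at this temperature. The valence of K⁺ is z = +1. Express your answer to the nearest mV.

-74 mV

E = (58.6/z) · log₁₀([K⁺]_out/[K⁺]_in) with z = +1.
= (58.6/1) · log₁₀(5.80/108) = 58.60 · log₁₀(0.0537)
= 58.60 · (-1.2700) = -74.42 mV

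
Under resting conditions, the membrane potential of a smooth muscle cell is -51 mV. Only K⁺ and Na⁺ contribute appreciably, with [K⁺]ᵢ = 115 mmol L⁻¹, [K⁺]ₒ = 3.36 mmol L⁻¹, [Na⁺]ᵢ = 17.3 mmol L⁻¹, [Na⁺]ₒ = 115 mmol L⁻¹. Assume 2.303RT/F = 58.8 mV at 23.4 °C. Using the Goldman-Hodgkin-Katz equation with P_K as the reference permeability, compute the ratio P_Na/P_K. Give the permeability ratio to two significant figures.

0.11

Let α = P_Na/P_K. GHK: Vm = 58.8·log₁₀[(Kₒ + α·Naₒ)/(Kᵢ + α·Naᵢ)].
10^(Vm/58.8) = 10^(-51.0/58.8) = 0.13572
So 0.13572·(Kᵢ + α·Naᵢ) = Kₒ + α·Naₒ → α = (0.13572·115.0 − 3.36) / (115.0 − 0.13572·17.3)
α = (15.61 − 3.36) / (115.0 − 2.348) = 12.25/112.7 = 0.1087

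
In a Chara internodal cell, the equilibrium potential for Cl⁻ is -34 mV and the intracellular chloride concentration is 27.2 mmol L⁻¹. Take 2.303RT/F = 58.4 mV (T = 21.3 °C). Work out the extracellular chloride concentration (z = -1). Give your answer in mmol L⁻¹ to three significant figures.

Nernst: E = (58.4/-1) · log₁₀([out]/[in]), so log₁₀([out]/[in]) = -34.0 × -1 / 58.4 = 0.5822.
[out]/[in] = 10^(0.5822) = 3.821.
[out] = 3.821 × 27.2 = 103.9 mmol L⁻¹.

104 mmol L⁻¹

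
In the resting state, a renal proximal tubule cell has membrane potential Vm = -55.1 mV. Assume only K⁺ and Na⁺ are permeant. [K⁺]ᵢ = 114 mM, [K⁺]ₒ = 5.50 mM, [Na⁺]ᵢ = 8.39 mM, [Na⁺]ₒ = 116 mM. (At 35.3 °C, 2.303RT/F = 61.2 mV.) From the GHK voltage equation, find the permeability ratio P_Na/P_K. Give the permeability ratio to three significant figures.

0.0769

Let α = P_Na/P_K. GHK: Vm = 61.2·log₁₀[(Kₒ + α·Naₒ)/(Kᵢ + α·Naᵢ)].
10^(Vm/61.2) = 10^(-55.1/61.2) = 0.1258
So 0.1258·(Kᵢ + α·Naᵢ) = Kₒ + α·Naₒ → α = (0.1258·114.0 − 5.5) / (116.0 − 0.1258·8.39)
α = (14.34 − 5.5) / (116.0 − 1.055) = 8.841/114.9 = 0.07691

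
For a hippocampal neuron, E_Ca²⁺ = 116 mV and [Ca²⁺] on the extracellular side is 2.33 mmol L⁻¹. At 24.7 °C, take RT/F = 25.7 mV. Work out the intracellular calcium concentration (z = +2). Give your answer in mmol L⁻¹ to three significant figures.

Nernst: E = (25.7/2) · ln([out]/[in]), so ln([out]/[in]) = 116.0 × 2 / 25.7 = 9.0272.
[out]/[in] = e^(9.0272) = 8327.
[in] = 2.33 / 8327 = 0.0002798 mmol L⁻¹.

0.000280 mmol L⁻¹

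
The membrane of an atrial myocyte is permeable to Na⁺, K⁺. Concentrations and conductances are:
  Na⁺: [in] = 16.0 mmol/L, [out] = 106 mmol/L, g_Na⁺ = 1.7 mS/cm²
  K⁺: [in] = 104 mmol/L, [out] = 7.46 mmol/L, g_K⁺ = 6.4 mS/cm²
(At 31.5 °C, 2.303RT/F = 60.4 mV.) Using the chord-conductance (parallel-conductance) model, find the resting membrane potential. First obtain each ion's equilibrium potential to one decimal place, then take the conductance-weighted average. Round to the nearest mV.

E_Na⁺ = (60.4/1)·log₁₀(106/16.0) = 49.6 mV
E_K⁺ = (60.4/1)·log₁₀(7.46/104) = -69.1 mV
Vm = (Σ gᵢEᵢ)/(Σ gᵢ) = (1.7·49.6 + 6.4·-69.1) / (1.7 + 6.4)
= -357.92 / 8.1 = -44.19 mV

-44 mV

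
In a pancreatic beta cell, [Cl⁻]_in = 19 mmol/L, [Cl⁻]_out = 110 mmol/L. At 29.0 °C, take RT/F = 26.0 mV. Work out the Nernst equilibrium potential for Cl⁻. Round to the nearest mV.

-46 mV

E = (26.0/z) · ln([Cl⁻]_out/[Cl⁻]_in) with z = -1.
For an anion, dividing by z = -1 reverses the sign.
= (26.0/-1) · ln(110/19) = -26.00 · ln(5.789)
= -26.00 · (1.7560) = -45.66 mV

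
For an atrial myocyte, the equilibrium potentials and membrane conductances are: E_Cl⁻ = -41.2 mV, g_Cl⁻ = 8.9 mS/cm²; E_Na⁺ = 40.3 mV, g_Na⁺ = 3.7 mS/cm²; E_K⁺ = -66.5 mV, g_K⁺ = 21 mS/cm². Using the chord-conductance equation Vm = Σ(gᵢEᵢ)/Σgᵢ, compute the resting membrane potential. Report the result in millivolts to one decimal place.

-48.0 mV

Σ gᵢEᵢ = 8.9·(-41.2) + 3.7·(40.3) + 21·(-66.5) = -1614.07
Σ gᵢ = 8.9 + 3.7 + 21 = 33.6
Vm = -1614.07 / 33.6 = -48.04 mV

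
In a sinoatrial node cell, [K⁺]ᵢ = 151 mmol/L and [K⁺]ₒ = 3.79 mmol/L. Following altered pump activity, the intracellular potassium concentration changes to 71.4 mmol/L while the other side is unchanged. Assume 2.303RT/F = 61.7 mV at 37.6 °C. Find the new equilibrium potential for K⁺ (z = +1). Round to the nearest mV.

After the shift: [K⁺]_out = 3.79, [K⁺]_in = 71.4 mmol/L.
E_new = (61.7/1)·log₁₀(3.79/71.4) = 61.70 · (-1.2751) = -78.67 mV

-79 mV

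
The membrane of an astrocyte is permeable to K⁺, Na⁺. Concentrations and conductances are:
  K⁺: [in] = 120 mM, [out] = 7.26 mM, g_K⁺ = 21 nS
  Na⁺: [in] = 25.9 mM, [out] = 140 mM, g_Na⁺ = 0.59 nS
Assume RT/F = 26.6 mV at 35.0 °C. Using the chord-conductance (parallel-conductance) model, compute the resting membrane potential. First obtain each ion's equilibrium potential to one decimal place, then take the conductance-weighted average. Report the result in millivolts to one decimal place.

-71.3 mV

E_K⁺ = (26.6/1)·ln(7.26/120) = -74.6 mV
E_Na⁺ = (26.6/1)·ln(140/25.9) = 44.9 mV
Vm = (Σ gᵢEᵢ)/(Σ gᵢ) = (21·-74.6 + 0.59·44.9) / (21 + 0.59)
= -1540.11 / 21.59 = -71.33 mV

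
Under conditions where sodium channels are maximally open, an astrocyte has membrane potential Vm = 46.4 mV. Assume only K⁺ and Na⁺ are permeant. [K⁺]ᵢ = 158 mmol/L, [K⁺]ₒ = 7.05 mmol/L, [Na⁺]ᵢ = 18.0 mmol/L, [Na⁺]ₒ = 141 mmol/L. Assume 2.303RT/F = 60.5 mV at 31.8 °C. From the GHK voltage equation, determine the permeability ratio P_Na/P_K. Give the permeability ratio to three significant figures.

Let α = P_Na/P_K. GHK: Vm = 60.5·log₁₀[(Kₒ + α·Naₒ)/(Kᵢ + α·Naᵢ)].
10^(Vm/60.5) = 10^(46.4/60.5) = 5.8471
So 5.8471·(Kᵢ + α·Naᵢ) = Kₒ + α·Naₒ → α = (5.8471·158.0 − 7.05) / (141.0 − 5.8471·18.0)
α = (923.8 − 7.05) / (141.0 − 105.2) = 916.8/35.75 = 25.64

25.6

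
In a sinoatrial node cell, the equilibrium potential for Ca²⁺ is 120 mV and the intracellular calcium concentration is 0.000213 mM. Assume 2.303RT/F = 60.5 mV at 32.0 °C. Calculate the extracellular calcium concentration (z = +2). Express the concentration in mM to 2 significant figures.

Nernst: E = (60.5/2) · log₁₀([out]/[in]), so log₁₀([out]/[in]) = 120.0 × 2 / 60.5 = 3.9669.
[out]/[in] = 10^(3.9669) = 9267.
[out] = 9267 × 0.000213 = 1.974 mM.

2.0 mM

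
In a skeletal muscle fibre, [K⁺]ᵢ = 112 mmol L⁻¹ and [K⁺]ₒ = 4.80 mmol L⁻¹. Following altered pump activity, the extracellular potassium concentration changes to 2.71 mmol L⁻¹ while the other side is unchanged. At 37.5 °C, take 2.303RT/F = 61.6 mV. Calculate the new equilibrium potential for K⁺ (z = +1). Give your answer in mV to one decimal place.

After the shift: [K⁺]_out = 2.71, [K⁺]_in = 112 mmol L⁻¹.
E_new = (61.6/1)·log₁₀(2.71/112) = 61.60 · (-1.6162) = -99.56 mV

-99.6 mV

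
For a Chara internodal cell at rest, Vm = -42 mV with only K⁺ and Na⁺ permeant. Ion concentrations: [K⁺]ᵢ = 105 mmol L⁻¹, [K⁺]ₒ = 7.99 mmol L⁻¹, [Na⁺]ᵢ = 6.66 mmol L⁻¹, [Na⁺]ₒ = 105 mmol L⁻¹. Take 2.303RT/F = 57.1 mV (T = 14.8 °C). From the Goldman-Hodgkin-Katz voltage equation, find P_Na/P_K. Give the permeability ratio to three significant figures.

0.109

Let α = P_Na/P_K. GHK: Vm = 57.1·log₁₀[(Kₒ + α·Naₒ)/(Kᵢ + α·Naᵢ)].
10^(Vm/57.1) = 10^(-42.0/57.1) = 0.18384
So 0.18384·(Kᵢ + α·Naᵢ) = Kₒ + α·Naₒ → α = (0.18384·105.0 − 7.99) / (105.0 − 0.18384·6.66)
α = (19.3 − 7.99) / (105.0 − 1.224) = 11.31/103.8 = 0.109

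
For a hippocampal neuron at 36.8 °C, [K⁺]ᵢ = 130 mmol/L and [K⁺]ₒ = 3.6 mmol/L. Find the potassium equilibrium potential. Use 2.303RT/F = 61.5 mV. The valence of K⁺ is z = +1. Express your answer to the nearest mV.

-96 mV

E = (61.5/z) · log₁₀([K⁺]_out/[K⁺]_in) with z = +1.
= (61.5/1) · log₁₀(3.6/130) = 61.50 · log₁₀(0.02769)
= 61.50 · (-1.5576) = -95.79 mV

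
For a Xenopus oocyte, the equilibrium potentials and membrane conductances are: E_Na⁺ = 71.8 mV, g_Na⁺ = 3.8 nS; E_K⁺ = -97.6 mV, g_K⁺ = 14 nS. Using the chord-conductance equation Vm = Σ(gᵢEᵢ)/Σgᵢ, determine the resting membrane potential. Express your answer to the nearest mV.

-61 mV

Σ gᵢEᵢ = 3.8·(71.8) + 14·(-97.6) = -1093.56
Σ gᵢ = 3.8 + 14 = 17.8
Vm = -1093.56 / 17.8 = -61.44 mV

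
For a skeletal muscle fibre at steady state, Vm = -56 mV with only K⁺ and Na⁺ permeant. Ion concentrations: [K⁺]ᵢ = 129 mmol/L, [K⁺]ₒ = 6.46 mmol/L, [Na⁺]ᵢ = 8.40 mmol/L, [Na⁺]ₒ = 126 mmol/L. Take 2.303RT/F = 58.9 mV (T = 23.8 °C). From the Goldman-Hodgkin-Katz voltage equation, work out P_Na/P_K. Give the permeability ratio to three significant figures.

Let α = P_Na/P_K. GHK: Vm = 58.9·log₁₀[(Kₒ + α·Naₒ)/(Kᵢ + α·Naᵢ)].
10^(Vm/58.9) = 10^(-56.0/58.9) = 0.112
So 0.112·(Kᵢ + α·Naᵢ) = Kₒ + α·Naₒ → α = (0.112·129.0 − 6.46) / (126.0 − 0.112·8.4)
α = (14.45 − 6.46) / (126.0 − 0.9408) = 7.989/125.1 = 0.06388

0.0639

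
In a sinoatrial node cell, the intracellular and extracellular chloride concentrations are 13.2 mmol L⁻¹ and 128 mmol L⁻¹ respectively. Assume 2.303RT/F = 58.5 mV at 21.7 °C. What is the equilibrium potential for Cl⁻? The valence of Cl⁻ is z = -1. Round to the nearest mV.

-58 mV

E = (58.5/z) · log₁₀([Cl⁻]_out/[Cl⁻]_in) with z = -1.
For an anion, dividing by z = -1 reverses the sign.
= (58.5/-1) · log₁₀(128/13.2) = -58.50 · log₁₀(9.697)
= -58.50 · (0.9866) = -57.72 mV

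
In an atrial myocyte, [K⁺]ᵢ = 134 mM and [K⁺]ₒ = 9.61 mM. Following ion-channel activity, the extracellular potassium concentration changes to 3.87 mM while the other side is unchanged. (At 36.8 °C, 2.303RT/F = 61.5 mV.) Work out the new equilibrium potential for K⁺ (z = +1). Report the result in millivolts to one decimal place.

-94.7 mV

After the shift: [K⁺]_out = 3.87, [K⁺]_in = 134 mM.
E_new = (61.5/1)·log₁₀(3.87/134) = 61.50 · (-1.5394) = -94.67 mV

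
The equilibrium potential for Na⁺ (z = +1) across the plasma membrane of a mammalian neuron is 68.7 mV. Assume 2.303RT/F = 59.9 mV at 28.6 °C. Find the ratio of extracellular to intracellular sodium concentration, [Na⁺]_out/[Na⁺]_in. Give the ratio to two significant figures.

log₁₀([out]/[in]) = E·z/(59.9) = 68.7 × 1 / 59.9 = 1.1469
[out]/[in] = 10^(1.1469) = 14.03

14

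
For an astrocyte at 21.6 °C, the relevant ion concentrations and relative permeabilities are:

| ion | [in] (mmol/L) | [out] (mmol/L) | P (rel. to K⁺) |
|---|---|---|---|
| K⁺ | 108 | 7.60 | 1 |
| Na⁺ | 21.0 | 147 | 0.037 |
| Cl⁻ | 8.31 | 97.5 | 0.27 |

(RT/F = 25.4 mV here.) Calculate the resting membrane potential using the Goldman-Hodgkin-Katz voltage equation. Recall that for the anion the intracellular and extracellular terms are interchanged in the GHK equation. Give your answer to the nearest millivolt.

Vm = 25.4 · ln[(Σ P·[cation]ₒ + Σ P·[anion]ᵢ) / (Σ P·[cation]ᵢ + Σ P·[anion]ₒ)]
Numerator = 1×7.60 + 0.037×147 + 0.27×8.31 = 15.28
Denominator = 1×108 + 0.037×21.0 + 0.27×97.5 = 135.1
Vm = 25.4 · ln(0.11312) = 25.4 × (-2.1793) = -55.35 mV

-55 mV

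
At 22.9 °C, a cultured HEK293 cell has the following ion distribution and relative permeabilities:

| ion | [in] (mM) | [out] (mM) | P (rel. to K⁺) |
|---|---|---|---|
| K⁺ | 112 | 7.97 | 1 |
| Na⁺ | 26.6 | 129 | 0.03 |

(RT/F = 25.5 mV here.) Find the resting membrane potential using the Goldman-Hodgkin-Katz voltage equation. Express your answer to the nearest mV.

-57 mV

Vm = 25.5 · ln[(Σ P·[cation]ₒ + Σ P·[anion]ᵢ) / (Σ P·[cation]ᵢ + Σ P·[anion]ₒ)]
Numerator = 1×7.97 + 0.03×129 = 11.84
Denominator = 1×112 + 0.03×26.6 = 112.8
Vm = 25.5 · ln(0.10497) = 25.5 × (-2.2541) = -57.48 mV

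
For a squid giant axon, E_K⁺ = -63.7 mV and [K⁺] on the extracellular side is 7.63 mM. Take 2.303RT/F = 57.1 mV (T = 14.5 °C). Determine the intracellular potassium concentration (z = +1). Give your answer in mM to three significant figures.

99.6 mM

Nernst: E = (57.1/1) · log₁₀([out]/[in]), so log₁₀([out]/[in]) = -63.7 × 1 / 57.1 = -1.1156.
[out]/[in] = 10^(-1.1156) = 0.07663.
[in] = 7.63 / 0.07663 = 99.57 mM.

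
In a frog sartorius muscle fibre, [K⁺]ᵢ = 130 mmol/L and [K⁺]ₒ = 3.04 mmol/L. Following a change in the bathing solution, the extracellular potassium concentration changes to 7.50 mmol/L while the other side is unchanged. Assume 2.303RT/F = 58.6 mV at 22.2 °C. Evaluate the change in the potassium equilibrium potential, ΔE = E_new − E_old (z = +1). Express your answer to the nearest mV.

23 mV

E_old = (58.6/1)·log₁₀(3.04/130) = -95.58 mV
E_new = (58.6/1)·log₁₀(7.50/130) = -72.60 mV
ΔE = -72.60 − (-95.58) = 22.98 mV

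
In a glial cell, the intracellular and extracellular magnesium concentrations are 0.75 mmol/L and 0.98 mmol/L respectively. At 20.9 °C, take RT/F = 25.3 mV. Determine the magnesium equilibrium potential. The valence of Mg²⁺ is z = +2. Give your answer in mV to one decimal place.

E = (25.3/z) · ln([Mg²⁺]_out/[Mg²⁺]_in) with z = +2.
= (25.3/2) · ln(0.98/0.75) = 12.65 · ln(1.307)
= 12.65 · (0.2675) = 3.38 mV

3.4 mV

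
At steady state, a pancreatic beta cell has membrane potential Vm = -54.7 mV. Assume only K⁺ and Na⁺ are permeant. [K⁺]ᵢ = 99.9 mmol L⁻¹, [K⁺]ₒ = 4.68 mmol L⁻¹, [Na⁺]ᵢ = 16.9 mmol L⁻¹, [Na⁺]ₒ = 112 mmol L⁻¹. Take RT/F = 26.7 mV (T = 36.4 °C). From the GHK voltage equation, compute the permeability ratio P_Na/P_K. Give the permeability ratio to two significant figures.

Let α = P_Na/P_K. GHK: Vm = 26.7·ln[(Kₒ + α·Naₒ)/(Kᵢ + α·Naᵢ)].
e^(Vm/26.7) = e^(-54.7/26.7) = 0.1289
So 0.1289·(Kᵢ + α·Naᵢ) = Kₒ + α·Naₒ → α = (0.1289·99.9 − 4.68) / (112.0 − 0.1289·16.9)
α = (12.88 − 4.68) / (112.0 − 2.178) = 8.197/109.8 = 0.07464

0.075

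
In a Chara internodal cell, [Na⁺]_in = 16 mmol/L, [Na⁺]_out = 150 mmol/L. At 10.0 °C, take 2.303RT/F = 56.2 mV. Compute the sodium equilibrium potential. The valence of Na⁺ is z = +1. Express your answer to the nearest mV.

E = (56.2/z) · log₁₀([Na⁺]_out/[Na⁺]_in) with z = +1.
= (56.2/1) · log₁₀(150/16) = 56.20 · log₁₀(9.375)
= 56.20 · (0.9720) = 54.62 mV

55 mV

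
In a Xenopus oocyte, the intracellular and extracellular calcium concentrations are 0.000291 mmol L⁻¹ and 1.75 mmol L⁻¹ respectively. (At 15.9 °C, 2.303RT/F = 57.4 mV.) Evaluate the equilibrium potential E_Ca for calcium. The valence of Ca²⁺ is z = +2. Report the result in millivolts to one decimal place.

108.5 mV

E = (57.4/z) · log₁₀([Ca²⁺]_out/[Ca²⁺]_in) with z = +2.
= (57.4/2) · log₁₀(1.75/0.000291) = 28.70 · log₁₀(6014)
= 28.70 · (3.7791) = 108.46 mV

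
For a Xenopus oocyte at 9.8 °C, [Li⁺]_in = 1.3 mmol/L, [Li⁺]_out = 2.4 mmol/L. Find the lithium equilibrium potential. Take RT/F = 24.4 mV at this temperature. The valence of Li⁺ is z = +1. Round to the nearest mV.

E = (24.4/z) · ln([Li⁺]_out/[Li⁺]_in) with z = +1.
= (24.4/1) · ln(2.4/1.3) = 24.40 · ln(1.846)
= 24.40 · (0.6131) = 14.96 mV

15 mV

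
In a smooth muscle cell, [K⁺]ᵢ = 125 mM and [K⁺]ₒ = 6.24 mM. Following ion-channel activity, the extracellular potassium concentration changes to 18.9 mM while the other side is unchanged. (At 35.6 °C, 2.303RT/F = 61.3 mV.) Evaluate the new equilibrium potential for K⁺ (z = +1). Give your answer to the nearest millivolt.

After the shift: [K⁺]_out = 18.9, [K⁺]_in = 125 mM.
E_new = (61.3/1)·log₁₀(18.9/125) = 61.30 · (-0.8204) = -50.29 mV

-50 mV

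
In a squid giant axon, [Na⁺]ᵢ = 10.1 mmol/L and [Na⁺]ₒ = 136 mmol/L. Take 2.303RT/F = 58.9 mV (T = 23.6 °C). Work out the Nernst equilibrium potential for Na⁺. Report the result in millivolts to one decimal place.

E = (58.9/z) · log₁₀([Na⁺]_out/[Na⁺]_in) with z = +1.
= (58.9/1) · log₁₀(136/10.1) = 58.90 · log₁₀(13.47)
= 58.90 · (1.1292) = 66.51 mV

66.5 mV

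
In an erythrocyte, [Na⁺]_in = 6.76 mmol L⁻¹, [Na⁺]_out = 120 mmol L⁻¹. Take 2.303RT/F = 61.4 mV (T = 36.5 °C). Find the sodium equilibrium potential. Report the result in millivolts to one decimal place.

76.7 mV

E = (61.4/z) · log₁₀([Na⁺]_out/[Na⁺]_in) with z = +1.
= (61.4/1) · log₁₀(120/6.76) = 61.40 · log₁₀(17.75)
= 61.40 · (1.2492) = 76.70 mV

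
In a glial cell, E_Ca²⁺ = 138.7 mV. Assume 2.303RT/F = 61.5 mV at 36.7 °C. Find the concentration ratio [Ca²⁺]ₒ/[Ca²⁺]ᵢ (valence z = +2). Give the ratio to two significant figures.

32000

log₁₀([out]/[in]) = E·z/(61.5) = 138.7 × 2 / 61.5 = 4.5106
[out]/[in] = 10^(4.5106) = 3.24e+04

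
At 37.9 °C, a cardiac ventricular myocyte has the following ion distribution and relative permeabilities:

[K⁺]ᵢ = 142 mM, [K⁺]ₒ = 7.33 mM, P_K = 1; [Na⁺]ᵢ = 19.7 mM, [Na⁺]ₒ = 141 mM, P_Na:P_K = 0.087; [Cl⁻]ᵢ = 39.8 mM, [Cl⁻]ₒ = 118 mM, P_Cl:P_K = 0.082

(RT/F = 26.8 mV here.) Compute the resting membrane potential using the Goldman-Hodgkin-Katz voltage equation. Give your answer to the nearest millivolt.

Vm = 26.8 · ln[(Σ P·[cation]ₒ + Σ P·[anion]ᵢ) / (Σ P·[cation]ᵢ + Σ P·[anion]ₒ)]
Numerator = 1×7.33 + 0.087×141 + 0.082×39.8 = 22.86
Denominator = 1×142 + 0.087×19.7 + 0.082×118 = 153.4
Vm = 26.8 · ln(0.14904) = 26.8 × (-1.9036) = -51.02 mV

-51 mV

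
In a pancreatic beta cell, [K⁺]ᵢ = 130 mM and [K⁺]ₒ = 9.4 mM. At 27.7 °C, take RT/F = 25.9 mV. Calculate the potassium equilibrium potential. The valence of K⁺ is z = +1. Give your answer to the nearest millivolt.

-68 mV

E = (25.9/z) · ln([K⁺]_out/[K⁺]_in) with z = +1.
= (25.9/1) · ln(9.4/130) = 25.90 · ln(0.07231)
= 25.90 · (-2.6268) = -68.03 mV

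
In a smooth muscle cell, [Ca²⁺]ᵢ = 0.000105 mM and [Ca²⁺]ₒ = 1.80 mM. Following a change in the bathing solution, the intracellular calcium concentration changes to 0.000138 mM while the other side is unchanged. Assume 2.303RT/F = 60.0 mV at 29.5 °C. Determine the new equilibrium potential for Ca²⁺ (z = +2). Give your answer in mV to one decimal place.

After the shift: [Ca²⁺]_out = 1.80, [Ca²⁺]_in = 0.000138 mM.
E_new = (60.0/2)·log₁₀(1.80/0.000138) = 30.00 · (4.1154) = 123.46 mV

123.5 mV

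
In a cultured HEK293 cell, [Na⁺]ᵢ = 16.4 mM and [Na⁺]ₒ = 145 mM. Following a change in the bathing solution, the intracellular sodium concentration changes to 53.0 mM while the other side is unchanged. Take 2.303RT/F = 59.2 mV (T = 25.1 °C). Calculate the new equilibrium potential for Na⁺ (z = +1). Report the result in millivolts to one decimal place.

After the shift: [Na⁺]_out = 145, [Na⁺]_in = 53.0 mM.
E_new = (59.2/1)·log₁₀(145/53.0) = 59.20 · (0.4371) = 25.88 mV

25.9 mV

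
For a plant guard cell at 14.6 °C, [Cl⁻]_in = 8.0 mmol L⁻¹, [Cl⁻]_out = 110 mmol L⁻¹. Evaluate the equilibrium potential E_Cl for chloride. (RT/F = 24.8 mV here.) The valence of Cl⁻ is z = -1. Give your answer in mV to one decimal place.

-65.0 mV

E = (24.8/z) · ln([Cl⁻]_out/[Cl⁻]_in) with z = -1.
For an anion, dividing by z = -1 reverses the sign.
= (24.8/-1) · ln(110/8.0) = -24.80 · ln(13.75)
= -24.80 · (2.6210) = -65.00 mV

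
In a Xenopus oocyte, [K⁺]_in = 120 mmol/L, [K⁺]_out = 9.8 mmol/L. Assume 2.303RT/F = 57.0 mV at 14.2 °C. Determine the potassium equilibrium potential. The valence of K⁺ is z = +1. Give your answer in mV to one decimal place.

E = (57.0/z) · log₁₀([K⁺]_out/[K⁺]_in) with z = +1.
= (57.0/1) · log₁₀(9.8/120) = 57.00 · log₁₀(0.08167)
= 57.00 · (-1.0880) = -62.01 mV

-62.0 mV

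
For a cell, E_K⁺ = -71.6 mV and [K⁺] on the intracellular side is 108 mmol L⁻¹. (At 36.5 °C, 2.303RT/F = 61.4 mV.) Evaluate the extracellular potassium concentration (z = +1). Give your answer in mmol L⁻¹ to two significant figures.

Nernst: E = (61.4/1) · log₁₀([out]/[in]), so log₁₀([out]/[in]) = -71.6 × 1 / 61.4 = -1.1661.
[out]/[in] = 10^(-1.1661) = 0.06821.
[out] = 0.06821 × 108 = 7.367 mmol L⁻¹.

7.4 mmol L⁻¹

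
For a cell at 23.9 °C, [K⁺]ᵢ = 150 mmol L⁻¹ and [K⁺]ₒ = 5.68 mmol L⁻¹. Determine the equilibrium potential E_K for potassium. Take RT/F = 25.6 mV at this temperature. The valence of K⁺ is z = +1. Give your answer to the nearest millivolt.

E = (25.6/z) · ln([K⁺]_out/[K⁺]_in) with z = +1.
= (25.6/1) · ln(5.68/150) = 25.60 · ln(0.03787)
= 25.60 · (-3.2737) = -83.81 mV

-84 mV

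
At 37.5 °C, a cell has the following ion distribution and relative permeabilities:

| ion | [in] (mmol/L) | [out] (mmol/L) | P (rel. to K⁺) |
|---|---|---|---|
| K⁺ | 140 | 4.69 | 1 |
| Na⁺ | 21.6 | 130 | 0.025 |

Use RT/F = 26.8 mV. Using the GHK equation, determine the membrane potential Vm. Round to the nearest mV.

Vm = 26.8 · ln[(Σ P·[cation]ₒ + Σ P·[anion]ᵢ) / (Σ P·[cation]ᵢ + Σ P·[anion]ₒ)]
Numerator = 1×4.69 + 0.025×130 = 7.94
Denominator = 1×140 + 0.025×21.6 = 140.5
Vm = 26.8 · ln(0.056496) = 26.8 × (-2.8736) = -77.01 mV

-77 mV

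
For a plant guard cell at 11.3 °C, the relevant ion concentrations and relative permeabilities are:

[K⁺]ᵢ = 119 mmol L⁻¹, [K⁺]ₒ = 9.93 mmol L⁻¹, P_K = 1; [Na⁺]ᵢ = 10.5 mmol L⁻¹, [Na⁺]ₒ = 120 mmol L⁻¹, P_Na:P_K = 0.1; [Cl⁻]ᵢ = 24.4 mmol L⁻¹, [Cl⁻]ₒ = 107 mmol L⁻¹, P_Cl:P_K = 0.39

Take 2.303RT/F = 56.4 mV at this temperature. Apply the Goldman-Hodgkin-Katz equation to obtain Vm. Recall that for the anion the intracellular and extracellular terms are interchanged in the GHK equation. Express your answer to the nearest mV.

-40 mV

Vm = 56.4 · log₁₀[(Σ P·[cation]ₒ + Σ P·[anion]ᵢ) / (Σ P·[cation]ᵢ + Σ P·[anion]ₒ)]
Numerator = 1×9.93 + 0.1×120 + 0.39×24.4 = 31.45
Denominator = 1×119 + 0.1×10.5 + 0.39×107 = 161.8
Vm = 56.4 · log₁₀(0.19438) = 56.4 × (-0.7114) = -40.12 mV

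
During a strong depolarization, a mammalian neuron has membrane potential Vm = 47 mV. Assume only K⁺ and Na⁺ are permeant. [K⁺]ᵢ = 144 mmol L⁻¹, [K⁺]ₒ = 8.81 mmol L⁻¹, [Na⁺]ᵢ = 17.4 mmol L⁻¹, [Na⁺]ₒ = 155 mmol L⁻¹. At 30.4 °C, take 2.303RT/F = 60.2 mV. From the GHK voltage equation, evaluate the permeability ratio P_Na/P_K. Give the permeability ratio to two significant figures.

17

Let α = P_Na/P_K. GHK: Vm = 60.2·log₁₀[(Kₒ + α·Naₒ)/(Kᵢ + α·Naᵢ)].
10^(Vm/60.2) = 10^(47.0/60.2) = 6.0357
So 6.0357·(Kᵢ + α·Naᵢ) = Kₒ + α·Naₒ → α = (6.0357·144.0 − 8.81) / (155.0 − 6.0357·17.4)
α = (869.1 − 8.81) / (155.0 − 105) = 860.3/49.98 = 17.21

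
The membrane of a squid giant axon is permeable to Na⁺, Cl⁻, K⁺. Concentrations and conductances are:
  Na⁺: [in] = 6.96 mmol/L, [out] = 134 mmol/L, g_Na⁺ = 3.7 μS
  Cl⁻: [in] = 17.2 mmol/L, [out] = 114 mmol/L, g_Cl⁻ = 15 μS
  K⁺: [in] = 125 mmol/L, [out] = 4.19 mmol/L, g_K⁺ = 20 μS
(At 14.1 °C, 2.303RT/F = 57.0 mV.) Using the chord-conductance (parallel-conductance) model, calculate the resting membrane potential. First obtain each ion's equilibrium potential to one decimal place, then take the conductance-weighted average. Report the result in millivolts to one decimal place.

E_Na⁺ = (57.0/1)·log₁₀(134/6.96) = 73.2 mV
E_Cl⁻ = (57.0/-1)·log₁₀(114/17.2) = -46.8 mV
E_K⁺ = (57.0/1)·log₁₀(4.19/125) = -84.1 mV
Vm = (Σ gᵢEᵢ)/(Σ gᵢ) = (3.7·73.2 + 15·-46.8 + 20·-84.1) / (3.7 + 15 + 20)
= -2113.16 / 38.7 = -54.60 mV

-54.6 mV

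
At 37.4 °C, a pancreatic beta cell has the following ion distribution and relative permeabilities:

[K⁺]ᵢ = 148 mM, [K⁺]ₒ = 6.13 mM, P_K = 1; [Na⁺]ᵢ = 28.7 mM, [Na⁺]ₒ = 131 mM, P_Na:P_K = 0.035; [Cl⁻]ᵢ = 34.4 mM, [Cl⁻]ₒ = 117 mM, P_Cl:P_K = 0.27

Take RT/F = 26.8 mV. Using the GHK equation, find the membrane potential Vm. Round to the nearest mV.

-59 mV

Vm = 26.8 · ln[(Σ P·[cation]ₒ + Σ P·[anion]ᵢ) / (Σ P·[cation]ᵢ + Σ P·[anion]ₒ)]
Numerator = 1×6.13 + 0.035×131 + 0.27×34.4 = 20
Denominator = 1×148 + 0.035×28.7 + 0.27×117 = 180.6
Vm = 26.8 · ln(0.11076) = 26.8 × (-2.2004) = -58.97 mV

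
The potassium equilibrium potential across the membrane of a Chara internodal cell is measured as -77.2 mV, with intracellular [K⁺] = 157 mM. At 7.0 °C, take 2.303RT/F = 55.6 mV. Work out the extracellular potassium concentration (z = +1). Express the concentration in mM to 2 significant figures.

6.4 mM

Nernst: E = (55.6/1) · log₁₀([out]/[in]), so log₁₀([out]/[in]) = -77.2 × 1 / 55.6 = -1.3885.
[out]/[in] = 10^(-1.3885) = 0.04088.
[out] = 0.04088 × 157 = 6.418 mM.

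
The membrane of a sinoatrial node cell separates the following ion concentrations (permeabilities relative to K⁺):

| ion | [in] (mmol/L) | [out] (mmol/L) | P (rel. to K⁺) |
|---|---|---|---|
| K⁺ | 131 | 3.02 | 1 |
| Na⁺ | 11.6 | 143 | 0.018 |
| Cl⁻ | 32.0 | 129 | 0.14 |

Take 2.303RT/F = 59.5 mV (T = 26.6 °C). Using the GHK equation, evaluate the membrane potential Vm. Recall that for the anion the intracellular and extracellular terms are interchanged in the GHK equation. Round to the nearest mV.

-70 mV

Vm = 59.5 · log₁₀[(Σ P·[cation]ₒ + Σ P·[anion]ᵢ) / (Σ P·[cation]ᵢ + Σ P·[anion]ₒ)]
Numerator = 1×3.02 + 0.018×143 + 0.14×32.0 = 10.07
Denominator = 1×131 + 0.018×11.6 + 0.14×129 = 149.3
Vm = 59.5 · log₁₀(0.067489) = 59.5 × (-1.1708) = -69.66 mV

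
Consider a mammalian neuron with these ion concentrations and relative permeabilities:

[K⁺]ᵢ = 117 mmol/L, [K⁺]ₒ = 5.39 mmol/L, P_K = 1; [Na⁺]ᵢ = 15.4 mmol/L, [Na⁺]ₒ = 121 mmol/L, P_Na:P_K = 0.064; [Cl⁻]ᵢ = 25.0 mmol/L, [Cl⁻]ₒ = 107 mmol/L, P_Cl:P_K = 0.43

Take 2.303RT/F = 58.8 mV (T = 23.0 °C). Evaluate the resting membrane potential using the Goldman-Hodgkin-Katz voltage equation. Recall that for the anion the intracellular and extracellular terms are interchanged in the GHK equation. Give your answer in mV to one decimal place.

-49.2 mV

Vm = 58.8 · log₁₀[(Σ P·[cation]ₒ + Σ P·[anion]ᵢ) / (Σ P·[cation]ᵢ + Σ P·[anion]ₒ)]
Numerator = 1×5.39 + 0.064×121 + 0.43×25.0 = 23.88
Denominator = 1×117 + 0.064×15.4 + 0.43×107 = 164
Vm = 58.8 · log₁₀(0.14564) = 58.8 × (-0.8367) = -49.20 mV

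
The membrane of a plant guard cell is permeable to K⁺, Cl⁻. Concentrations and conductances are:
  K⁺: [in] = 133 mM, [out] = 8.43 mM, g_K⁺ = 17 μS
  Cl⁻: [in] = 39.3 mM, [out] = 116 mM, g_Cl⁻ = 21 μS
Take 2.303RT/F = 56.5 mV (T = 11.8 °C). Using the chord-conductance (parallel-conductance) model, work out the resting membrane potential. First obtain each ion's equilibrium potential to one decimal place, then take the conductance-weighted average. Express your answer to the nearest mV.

E_K⁺ = (56.5/1)·log₁₀(8.43/133) = -67.7 mV
E_Cl⁻ = (56.5/-1)·log₁₀(116/39.3) = -26.6 mV
Vm = (Σ gᵢEᵢ)/(Σ gᵢ) = (17·-67.7 + 21·-26.6) / (17 + 21)
= -1709.50 / 38 = -44.99 mV

-45 mV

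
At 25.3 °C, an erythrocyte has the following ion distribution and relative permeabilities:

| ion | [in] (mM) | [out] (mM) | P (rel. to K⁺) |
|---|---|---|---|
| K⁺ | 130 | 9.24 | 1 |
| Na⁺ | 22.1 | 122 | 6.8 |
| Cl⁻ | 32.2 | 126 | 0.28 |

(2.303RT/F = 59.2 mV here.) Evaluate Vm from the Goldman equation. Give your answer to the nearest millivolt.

Vm = 59.2 · log₁₀[(Σ P·[cation]ₒ + Σ P·[anion]ᵢ) / (Σ P·[cation]ᵢ + Σ P·[anion]ₒ)]
Numerator = 1×9.24 + 6.8×122 + 0.28×32.2 = 847.9
Denominator = 1×130 + 6.8×22.1 + 0.28×126 = 315.6
Vm = 59.2 · log₁₀(2.6868) = 59.2 × (0.4292) = 25.41 mV

25 mV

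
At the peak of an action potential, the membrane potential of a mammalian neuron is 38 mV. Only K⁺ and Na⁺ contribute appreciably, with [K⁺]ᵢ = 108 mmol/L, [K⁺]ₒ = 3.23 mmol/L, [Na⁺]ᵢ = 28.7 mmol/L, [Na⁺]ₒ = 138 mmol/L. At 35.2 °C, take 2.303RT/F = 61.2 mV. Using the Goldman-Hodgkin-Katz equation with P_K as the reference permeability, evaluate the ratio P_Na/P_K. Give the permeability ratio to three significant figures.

24.7

Let α = P_Na/P_K. GHK: Vm = 61.2·log₁₀[(Kₒ + α·Naₒ)/(Kᵢ + α·Naᵢ)].
10^(Vm/61.2) = 10^(38.0/61.2) = 4.1775
So 4.1775·(Kᵢ + α·Naᵢ) = Kₒ + α·Naₒ → α = (4.1775·108.0 − 3.23) / (138.0 − 4.1775·28.7)
α = (451.2 − 3.23) / (138.0 − 119.9) = 447.9/18.11 = 24.74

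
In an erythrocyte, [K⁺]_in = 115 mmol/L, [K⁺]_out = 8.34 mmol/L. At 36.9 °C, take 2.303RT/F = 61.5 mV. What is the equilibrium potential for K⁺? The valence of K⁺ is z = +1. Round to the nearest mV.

-70 mV

E = (61.5/z) · log₁₀([K⁺]_out/[K⁺]_in) with z = +1.
= (61.5/1) · log₁₀(8.34/115) = 61.50 · log₁₀(0.07252)
= 61.50 · (-1.1395) = -70.08 mV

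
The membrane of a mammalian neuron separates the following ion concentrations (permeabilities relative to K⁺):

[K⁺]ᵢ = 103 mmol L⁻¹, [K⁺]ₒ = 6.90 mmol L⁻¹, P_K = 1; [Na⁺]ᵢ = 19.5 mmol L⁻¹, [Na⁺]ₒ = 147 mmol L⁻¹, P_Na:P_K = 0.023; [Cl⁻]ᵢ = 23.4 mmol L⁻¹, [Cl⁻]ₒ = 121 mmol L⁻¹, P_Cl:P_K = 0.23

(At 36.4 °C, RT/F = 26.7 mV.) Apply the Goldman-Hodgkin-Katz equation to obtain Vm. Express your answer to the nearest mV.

-57 mV

Vm = 26.7 · ln[(Σ P·[cation]ₒ + Σ P·[anion]ᵢ) / (Σ P·[cation]ᵢ + Σ P·[anion]ₒ)]
Numerator = 1×6.90 + 0.023×147 + 0.23×23.4 = 15.66
Denominator = 1×103 + 0.023×19.5 + 0.23×121 = 131.3
Vm = 26.7 · ln(0.11931) = 26.7 × (-2.1260) = -56.76 mV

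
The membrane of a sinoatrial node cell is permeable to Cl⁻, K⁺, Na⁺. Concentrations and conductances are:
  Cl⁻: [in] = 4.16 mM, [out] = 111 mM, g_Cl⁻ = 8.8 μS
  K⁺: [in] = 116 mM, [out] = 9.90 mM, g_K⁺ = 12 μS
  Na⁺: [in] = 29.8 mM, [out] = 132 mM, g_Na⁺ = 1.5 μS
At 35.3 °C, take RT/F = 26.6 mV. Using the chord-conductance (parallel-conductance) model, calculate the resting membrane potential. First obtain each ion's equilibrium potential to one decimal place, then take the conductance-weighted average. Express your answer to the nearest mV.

E_Cl⁻ = (26.6/-1)·ln(111/4.16) = -87.4 mV
E_K⁺ = (26.6/1)·ln(9.90/116) = -65.5 mV
E_Na⁺ = (26.6/1)·ln(132/29.8) = 39.6 mV
Vm = (Σ gᵢEᵢ)/(Σ gᵢ) = (8.8·-87.4 + 12·-65.5 + 1.5·39.6) / (8.8 + 12 + 1.5)
= -1495.72 / 22.3 = -67.07 mV

-67 mV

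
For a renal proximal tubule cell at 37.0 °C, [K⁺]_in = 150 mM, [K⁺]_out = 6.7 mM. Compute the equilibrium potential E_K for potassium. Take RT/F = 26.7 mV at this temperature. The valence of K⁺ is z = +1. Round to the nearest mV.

-83 mV

E = (26.7/z) · ln([K⁺]_out/[K⁺]_in) with z = +1.
= (26.7/1) · ln(6.7/150) = 26.70 · ln(0.04467)
= 26.70 · (-3.1085) = -83.00 mV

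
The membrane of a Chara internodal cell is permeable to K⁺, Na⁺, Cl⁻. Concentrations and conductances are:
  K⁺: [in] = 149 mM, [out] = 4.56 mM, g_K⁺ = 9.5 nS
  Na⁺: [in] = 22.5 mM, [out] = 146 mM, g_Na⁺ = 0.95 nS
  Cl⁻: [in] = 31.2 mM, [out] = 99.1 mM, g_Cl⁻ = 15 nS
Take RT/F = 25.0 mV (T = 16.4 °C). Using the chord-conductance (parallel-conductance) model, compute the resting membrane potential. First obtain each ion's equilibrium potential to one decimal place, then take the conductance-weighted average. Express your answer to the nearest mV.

-48 mV

E_K⁺ = (25.0/1)·ln(4.56/149) = -87.2 mV
E_Na⁺ = (25.0/1)·ln(146/22.5) = 46.8 mV
E_Cl⁻ = (25.0/-1)·ln(99.1/31.2) = -28.9 mV
Vm = (Σ gᵢEᵢ)/(Σ gᵢ) = (9.5·-87.2 + 0.95·46.8 + 15·-28.9) / (9.5 + 0.95 + 15)
= -1217.44 / 25.45 = -47.84 mV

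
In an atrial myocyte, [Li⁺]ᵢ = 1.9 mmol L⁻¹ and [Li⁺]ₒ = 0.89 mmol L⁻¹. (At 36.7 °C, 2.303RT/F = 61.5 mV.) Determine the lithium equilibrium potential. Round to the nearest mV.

E = (61.5/z) · log₁₀([Li⁺]_out/[Li⁺]_in) with z = +1.
= (61.5/1) · log₁₀(0.89/1.9) = 61.50 · log₁₀(0.4684)
= 61.50 · (-0.3294) = -20.26 mV

-20 mV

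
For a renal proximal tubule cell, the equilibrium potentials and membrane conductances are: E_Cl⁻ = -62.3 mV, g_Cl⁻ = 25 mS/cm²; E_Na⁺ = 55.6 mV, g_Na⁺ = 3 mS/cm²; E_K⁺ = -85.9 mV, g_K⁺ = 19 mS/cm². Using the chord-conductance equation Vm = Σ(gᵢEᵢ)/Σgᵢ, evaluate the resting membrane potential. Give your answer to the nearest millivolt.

Σ gᵢEᵢ = 25·(-62.3) + 3·(55.6) + 19·(-85.9) = -3022.80
Σ gᵢ = 25 + 3 + 19 = 47
Vm = -3022.80 / 47 = -64.31 mV

-64 mV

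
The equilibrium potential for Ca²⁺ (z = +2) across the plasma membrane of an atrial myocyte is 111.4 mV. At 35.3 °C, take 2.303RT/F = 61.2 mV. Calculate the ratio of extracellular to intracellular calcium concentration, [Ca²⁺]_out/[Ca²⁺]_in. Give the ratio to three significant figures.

4370

log₁₀([out]/[in]) = E·z/(61.2) = 111.4 × 2 / 61.2 = 3.6405
[out]/[in] = 10^(3.6405) = 4370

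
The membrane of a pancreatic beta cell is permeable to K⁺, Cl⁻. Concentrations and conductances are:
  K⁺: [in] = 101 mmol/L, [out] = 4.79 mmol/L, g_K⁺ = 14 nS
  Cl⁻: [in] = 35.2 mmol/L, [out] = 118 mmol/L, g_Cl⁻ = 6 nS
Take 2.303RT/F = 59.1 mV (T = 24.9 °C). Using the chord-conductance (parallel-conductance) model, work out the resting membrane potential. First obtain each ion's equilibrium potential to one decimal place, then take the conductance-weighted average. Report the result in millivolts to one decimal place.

E_K⁺ = (59.1/1)·log₁₀(4.79/101) = -78.2 mV
E_Cl⁻ = (59.1/-1)·log₁₀(118/35.2) = -31.0 mV
Vm = (Σ gᵢEᵢ)/(Σ gᵢ) = (14·-78.2 + 6·-31.0) / (14 + 6)
= -1280.80 / 20 = -64.04 mV

-64.0 mV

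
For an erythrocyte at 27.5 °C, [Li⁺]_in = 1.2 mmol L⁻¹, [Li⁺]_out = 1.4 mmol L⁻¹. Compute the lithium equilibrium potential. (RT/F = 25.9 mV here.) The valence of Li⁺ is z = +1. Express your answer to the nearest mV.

4 mV

E = (25.9/z) · ln([Li⁺]_out/[Li⁺]_in) with z = +1.
= (25.9/1) · ln(1.4/1.2) = 25.90 · ln(1.167)
= 25.90 · (0.1542) = 3.99 mV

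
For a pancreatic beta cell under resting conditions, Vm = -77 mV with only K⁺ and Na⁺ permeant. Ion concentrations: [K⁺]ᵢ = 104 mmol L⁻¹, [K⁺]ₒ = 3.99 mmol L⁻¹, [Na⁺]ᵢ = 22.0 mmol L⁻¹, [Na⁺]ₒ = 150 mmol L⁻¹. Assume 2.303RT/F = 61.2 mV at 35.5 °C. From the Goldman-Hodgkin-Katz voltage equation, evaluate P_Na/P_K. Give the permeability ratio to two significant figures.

Let α = P_Na/P_K. GHK: Vm = 61.2·log₁₀[(Kₒ + α·Naₒ)/(Kᵢ + α·Naᵢ)].
10^(Vm/61.2) = 10^(-77.0/61.2) = 0.055186
So 0.055186·(Kᵢ + α·Naᵢ) = Kₒ + α·Naₒ → α = (0.055186·104.0 − 3.99) / (150.0 − 0.055186·22.0)
α = (5.739 − 3.99) / (150.0 − 1.214) = 1.749/148.8 = 0.01176

0.012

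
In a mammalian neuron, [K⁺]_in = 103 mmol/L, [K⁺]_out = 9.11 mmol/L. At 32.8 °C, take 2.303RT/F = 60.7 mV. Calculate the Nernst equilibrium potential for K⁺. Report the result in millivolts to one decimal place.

-63.9 mV

E = (60.7/z) · log₁₀([K⁺]_out/[K⁺]_in) with z = +1.
= (60.7/1) · log₁₀(9.11/103) = 60.70 · log₁₀(0.08845)
= 60.70 · (-1.0533) = -63.94 mV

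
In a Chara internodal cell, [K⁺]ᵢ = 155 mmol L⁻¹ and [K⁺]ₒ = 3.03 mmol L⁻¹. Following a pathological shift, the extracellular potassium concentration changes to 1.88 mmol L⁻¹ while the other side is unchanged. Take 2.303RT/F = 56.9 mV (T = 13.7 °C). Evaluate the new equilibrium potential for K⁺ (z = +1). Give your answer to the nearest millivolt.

-109 mV

After the shift: [K⁺]_out = 1.88, [K⁺]_in = 155 mmol L⁻¹.
E_new = (56.9/1)·log₁₀(1.88/155) = 56.90 · (-1.9162) = -109.03 mV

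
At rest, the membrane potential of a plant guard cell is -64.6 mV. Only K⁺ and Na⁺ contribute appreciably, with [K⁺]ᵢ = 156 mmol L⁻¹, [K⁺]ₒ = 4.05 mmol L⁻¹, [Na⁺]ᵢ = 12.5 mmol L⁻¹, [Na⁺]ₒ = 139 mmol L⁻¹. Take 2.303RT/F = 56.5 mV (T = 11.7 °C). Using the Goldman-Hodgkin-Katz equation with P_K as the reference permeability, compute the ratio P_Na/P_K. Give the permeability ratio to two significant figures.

Let α = P_Na/P_K. GHK: Vm = 56.5·log₁₀[(Kₒ + α·Naₒ)/(Kᵢ + α·Naᵢ)].
10^(Vm/56.5) = 10^(-64.6/56.5) = 0.071885
So 0.071885·(Kᵢ + α·Naᵢ) = Kₒ + α·Naₒ → α = (0.071885·156.0 − 4.05) / (139.0 − 0.071885·12.5)
α = (11.21 − 4.05) / (139.0 − 0.8986) = 7.164/138.1 = 0.05188

0.052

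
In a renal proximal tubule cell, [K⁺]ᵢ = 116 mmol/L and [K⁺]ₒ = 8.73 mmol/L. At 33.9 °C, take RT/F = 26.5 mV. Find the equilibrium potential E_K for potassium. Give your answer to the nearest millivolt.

E = (26.5/z) · ln([K⁺]_out/[K⁺]_in) with z = +1.
= (26.5/1) · ln(8.73/116) = 26.50 · ln(0.07526)
= 26.50 · (-2.5868) = -68.55 mV

-69 mV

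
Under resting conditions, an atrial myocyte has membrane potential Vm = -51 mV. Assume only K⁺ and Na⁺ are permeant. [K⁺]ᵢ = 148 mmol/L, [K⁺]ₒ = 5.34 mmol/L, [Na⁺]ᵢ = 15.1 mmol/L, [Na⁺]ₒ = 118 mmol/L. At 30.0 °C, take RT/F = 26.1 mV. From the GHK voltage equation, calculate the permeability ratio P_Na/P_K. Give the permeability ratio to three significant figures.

0.135

Let α = P_Na/P_K. GHK: Vm = 26.1·ln[(Kₒ + α·Naₒ)/(Kᵢ + α·Naᵢ)].
e^(Vm/26.1) = e^(-51.0/26.1) = 0.1417
So 0.1417·(Kᵢ + α·Naᵢ) = Kₒ + α·Naₒ → α = (0.1417·148.0 − 5.34) / (118.0 − 0.1417·15.1)
α = (20.97 − 5.34) / (118.0 − 2.14) = 15.63/115.9 = 0.1349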